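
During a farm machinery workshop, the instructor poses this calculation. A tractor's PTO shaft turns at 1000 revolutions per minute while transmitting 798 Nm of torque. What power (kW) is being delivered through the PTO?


P = 2*pi*n*T / 60000
  = 2*pi * 1000 * 798 / 60000
  = 5013981.88 / 60000
  = 83.57 kW


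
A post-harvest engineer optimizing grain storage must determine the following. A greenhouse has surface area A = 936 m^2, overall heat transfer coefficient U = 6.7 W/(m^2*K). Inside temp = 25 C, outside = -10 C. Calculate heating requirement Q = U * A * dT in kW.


dT = 25 - (-10) = 35 K
Q = U * A * dT
  = 6.7 * 936 * 35
  = 219492 W = 219.49 kW


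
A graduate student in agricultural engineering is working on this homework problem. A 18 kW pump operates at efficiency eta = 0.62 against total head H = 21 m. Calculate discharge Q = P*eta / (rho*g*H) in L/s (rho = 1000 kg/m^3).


Q = (P * 1000 * eta) / (rho * g * H)
  = (18 * 1000 * 0.62) / (1000 * 9.81 * 21)
  = 11160 / 206010
  = 0.05417 m^3/s = 54.17 L/s


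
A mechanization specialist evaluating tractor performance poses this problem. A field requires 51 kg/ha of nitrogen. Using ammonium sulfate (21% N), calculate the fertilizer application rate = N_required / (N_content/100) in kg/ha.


Rate = N_required / (N_content / 100)
     = 51 / (21 / 100)
     = 51 / 0.21
     = 242.86 kg/ha


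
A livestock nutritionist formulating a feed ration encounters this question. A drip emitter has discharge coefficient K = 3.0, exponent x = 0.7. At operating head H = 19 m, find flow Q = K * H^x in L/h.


Q = K * H^x
  = 3.0 * 19^0.7
  = 3.0 * 7.8547
  = 23.56 L/h


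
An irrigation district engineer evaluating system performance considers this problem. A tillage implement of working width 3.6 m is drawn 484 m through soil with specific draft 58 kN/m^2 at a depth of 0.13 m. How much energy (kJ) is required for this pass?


E = k * d * w * L
  = 58 * 0.13 * 3.6 * 484
  = 13137.70 kJ


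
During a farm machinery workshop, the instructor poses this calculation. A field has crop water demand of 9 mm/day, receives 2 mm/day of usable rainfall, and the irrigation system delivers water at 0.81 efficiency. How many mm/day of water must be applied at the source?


IWR = (ETc - Pe) / Ea
    = (9 - 2) / 0.81
    = 7 / 0.81
    = 8.64 mm/day


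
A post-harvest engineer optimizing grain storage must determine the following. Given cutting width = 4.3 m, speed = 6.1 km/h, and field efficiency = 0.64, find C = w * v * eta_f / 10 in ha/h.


C = w * v * eta_f / 10
  = 4.3 * 6.1 * 0.64 / 10
  = 16.79 / 10
  = 1.68 ha/h


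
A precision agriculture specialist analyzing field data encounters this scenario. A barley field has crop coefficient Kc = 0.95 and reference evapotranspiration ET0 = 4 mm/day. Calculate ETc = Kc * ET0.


ETc = Kc * ET0
    = 0.95 * 4
    = 3.80 mm/day


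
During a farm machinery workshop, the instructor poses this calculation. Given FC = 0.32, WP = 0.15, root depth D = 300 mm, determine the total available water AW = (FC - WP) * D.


AW = (FC - WP) * D
   = (0.32 - 0.15) * 300
   = 0.17 * 300
   = 51 mm


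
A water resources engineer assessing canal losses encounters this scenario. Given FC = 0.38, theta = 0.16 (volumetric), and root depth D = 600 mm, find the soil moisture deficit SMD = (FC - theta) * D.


SMD = (FC - theta) * D
    = (0.38 - 0.16) * 600
    = 0.220 * 600
    = 132 mm


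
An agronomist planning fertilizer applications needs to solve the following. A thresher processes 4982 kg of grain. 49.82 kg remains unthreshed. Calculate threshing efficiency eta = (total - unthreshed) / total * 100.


eta = (total - unthreshed) / total * 100
    = (4982 - 49.82) / 4982 * 100
    = 4932.18 / 4982 * 100
    = 99%


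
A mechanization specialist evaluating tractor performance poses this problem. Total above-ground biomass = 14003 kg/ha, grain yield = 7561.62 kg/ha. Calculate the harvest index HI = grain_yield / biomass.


HI = grain_yield / biomass
   = 7561.62 / 14003
   = 0.54


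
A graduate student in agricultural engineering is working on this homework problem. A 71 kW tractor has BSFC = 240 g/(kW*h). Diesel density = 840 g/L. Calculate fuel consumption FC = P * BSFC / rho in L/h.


FC = P * BSFC / rho_fuel
   = 71 * 240 / 840
   = 17040 / 840
   = 20.29 L/h


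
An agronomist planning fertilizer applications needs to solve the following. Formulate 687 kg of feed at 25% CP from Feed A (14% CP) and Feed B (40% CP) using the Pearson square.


parts_A = CP_b - target = 40 - 25 = 15
parts_B = target - CP_a = 25 - 14 = 11
total_parts = 15 + 11 = 26
Feed A = 687 * 15 / 26 = 396.35 kg
Feed B = 687 * 11 / 26 = 290.65 kg

396.35 kg


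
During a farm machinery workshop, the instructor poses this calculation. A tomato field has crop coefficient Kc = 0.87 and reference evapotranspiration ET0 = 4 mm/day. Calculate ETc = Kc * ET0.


ETc = Kc * ET0
    = 0.87 * 4
    = 3.48 mm/day


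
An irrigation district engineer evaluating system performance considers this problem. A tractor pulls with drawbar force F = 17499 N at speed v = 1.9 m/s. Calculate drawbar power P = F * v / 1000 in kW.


P = F * v / 1000
  = 17499 * 1.9 / 1000
  = 33248.10 / 1000
  = 33.25 kW


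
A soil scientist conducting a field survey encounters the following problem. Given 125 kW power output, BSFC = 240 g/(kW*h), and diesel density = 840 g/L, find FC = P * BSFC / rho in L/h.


FC = P * BSFC / rho_fuel
   = 125 * 240 / 840
   = 30000 / 840
   = 35.71 L/h


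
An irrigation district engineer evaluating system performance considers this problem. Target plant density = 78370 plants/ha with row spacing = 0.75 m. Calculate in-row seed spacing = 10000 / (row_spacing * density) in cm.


spacing = 10000 / (row_sp * density)
        = 10000 / (0.75 * 78370)
        = 10000 / 58777.50
        = 0.17013 m = 17.01 cm


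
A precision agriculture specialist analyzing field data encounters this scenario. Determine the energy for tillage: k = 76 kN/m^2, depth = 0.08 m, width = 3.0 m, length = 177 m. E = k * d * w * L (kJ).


E = k * d * w * L
  = 76 * 0.08 * 3.0 * 177
  = 3228.48 kJ


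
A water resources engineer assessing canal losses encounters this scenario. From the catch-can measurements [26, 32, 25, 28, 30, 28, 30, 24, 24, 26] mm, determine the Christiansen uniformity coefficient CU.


xbar = 273 / 10 = 27.300
sum|xi - xbar| = 23
CU = 100 * (1 - 23 / (10 * 27.300))
   = 100 * (1 - 0.0842)
   = 91.58%


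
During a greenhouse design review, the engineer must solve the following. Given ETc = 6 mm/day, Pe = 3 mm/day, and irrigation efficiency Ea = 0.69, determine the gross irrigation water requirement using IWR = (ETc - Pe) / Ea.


IWR = (ETc - Pe) / Ea
    = (6 - 3) / 0.69
    = 3 / 0.69
    = 4.35 mm/day


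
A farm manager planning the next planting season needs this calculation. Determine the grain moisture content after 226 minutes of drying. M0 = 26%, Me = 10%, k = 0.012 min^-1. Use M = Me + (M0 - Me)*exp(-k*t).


M = Me + (M0 - Me) * e^(-k*t)
  = 10 + (26 - 10) * e^(-0.012*226)
  = 10 + 16 * e^(-2.712)
  = 10 + 16 * 0.06640
  = 10 + 1.0625
  = 11.06%


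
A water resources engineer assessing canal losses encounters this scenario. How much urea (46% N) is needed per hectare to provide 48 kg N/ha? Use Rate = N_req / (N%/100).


Rate = N_required / (N_content / 100)
     = 48 / (46 / 100)
     = 48 / 0.46
     = 104.35 kg/ha


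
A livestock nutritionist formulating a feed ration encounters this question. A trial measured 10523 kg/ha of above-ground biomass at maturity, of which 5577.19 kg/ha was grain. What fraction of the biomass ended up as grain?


HI = grain_yield / biomass
   = 5577.19 / 10523
   = 0.53


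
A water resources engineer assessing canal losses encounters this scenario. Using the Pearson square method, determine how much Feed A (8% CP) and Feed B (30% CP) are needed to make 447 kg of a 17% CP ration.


parts_A = CP_b - target = 30 - 17 = 13
parts_B = target - CP_a = 17 - 8 = 9
total_parts = 13 + 9 = 22
Feed A = 447 * 13 / 22 = 264.14 kg
Feed B = 447 * 9 / 22 = 182.86 kg

264.14 kg


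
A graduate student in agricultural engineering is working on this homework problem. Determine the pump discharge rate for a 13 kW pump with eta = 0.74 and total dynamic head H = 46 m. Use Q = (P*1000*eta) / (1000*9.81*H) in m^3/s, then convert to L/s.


Q = (P * 1000 * eta) / (rho * g * H)
  = (13 * 1000 * 0.74) / (1000 * 9.81 * 46)
  = 9620 / 451260
  = 0.02132 m^3/s = 21.32 L/s


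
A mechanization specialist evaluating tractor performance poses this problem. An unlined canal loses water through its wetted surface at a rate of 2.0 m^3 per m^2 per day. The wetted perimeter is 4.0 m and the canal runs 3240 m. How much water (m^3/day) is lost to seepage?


S = C * P * L
  = 2.0 * 4.0 * 3240
  = 25920 m^3/day


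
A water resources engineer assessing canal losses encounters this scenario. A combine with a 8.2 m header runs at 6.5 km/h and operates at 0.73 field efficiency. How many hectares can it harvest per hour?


C = w * v * eta_f / 10
  = 8.2 * 6.5 * 0.73 / 10
  = 38.91 / 10
  = 3.89 ha/h


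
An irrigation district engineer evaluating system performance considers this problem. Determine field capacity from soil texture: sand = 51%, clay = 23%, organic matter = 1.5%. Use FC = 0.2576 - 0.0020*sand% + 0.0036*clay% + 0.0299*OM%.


FC = 0.2576 - 0.0020*51 + 0.0036*23 + 0.0299*1.5
   = 0.2576 - 0.1020 + 0.0828 + 0.0449
   = 0.2833


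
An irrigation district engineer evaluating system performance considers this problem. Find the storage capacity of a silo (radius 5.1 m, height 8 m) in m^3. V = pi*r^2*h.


V = pi * r^2 * h
  = pi * 5.1^2 * 8
  = pi * 26.01 * 8
  = 653.70 m^3


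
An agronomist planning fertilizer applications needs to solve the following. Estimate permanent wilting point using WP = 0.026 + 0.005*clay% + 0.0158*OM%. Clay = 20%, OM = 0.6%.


WP = 0.026 + 0.005*20 + 0.0158*0.6
   = 0.026 + 0.1000 + 0.0095
   = 0.1355


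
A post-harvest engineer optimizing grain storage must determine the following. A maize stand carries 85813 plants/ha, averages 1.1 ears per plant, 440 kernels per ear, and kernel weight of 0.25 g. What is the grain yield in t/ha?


Y = density * ears * kernels * kw
  = 85813 * 1.1 * 440 * 0.25 g/ha
  = 10383373 g/ha
  = 10383.37 kg/ha = 10.38 t/ha


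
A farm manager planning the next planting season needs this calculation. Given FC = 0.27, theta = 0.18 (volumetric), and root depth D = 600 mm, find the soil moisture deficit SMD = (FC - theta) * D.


SMD = (FC - theta) * D
    = (0.27 - 0.18) * 600
    = 0.090 * 600
    = 54 mm


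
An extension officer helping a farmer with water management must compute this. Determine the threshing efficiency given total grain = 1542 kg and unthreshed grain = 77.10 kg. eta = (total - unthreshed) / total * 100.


eta = (total - unthreshed) / total * 100
    = (1542 - 77.10) / 1542 * 100
    = 1464.90 / 1542 * 100
    = 95%


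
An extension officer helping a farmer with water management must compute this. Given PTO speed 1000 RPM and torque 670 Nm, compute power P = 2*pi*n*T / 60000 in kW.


P = 2*pi*n*T / 60000
  = 2*pi * 1000 * 670 / 60000
  = 4209734.16 / 60000
  = 70.16 kW


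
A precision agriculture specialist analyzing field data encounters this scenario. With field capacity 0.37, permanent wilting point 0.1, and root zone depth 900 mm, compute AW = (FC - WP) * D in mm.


AW = (FC - WP) * D
   = (0.37 - 0.1) * 900
   = 0.27 * 900
   = 243 mm


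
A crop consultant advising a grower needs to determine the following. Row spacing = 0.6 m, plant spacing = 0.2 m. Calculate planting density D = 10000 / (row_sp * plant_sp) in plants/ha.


D = 10000 / (row_sp * plant_sp)
  = 10000 / (0.6 * 0.2)
  = 10000 / 0.1200
  = 83333.33 plants/ha


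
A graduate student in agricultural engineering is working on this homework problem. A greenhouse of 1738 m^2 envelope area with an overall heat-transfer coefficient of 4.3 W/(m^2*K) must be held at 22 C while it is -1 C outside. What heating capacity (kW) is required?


dT = 22 - (-1) = 23 K
Q = U * A * dT
  = 4.3 * 1738 * 23
  = 171888.20 W = 171.89 kW


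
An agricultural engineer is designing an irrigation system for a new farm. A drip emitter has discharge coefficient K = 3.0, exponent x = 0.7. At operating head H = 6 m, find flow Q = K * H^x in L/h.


Q = K * H^x
  = 3.0 * 6^0.7
  = 3.0 * 3.5051
  = 10.52 L/h


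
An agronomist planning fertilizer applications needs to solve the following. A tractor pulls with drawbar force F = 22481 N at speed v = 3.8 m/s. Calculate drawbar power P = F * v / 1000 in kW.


P = F * v / 1000
  = 22481 * 3.8 / 1000
  = 85427.80 / 1000
  = 85.43 kW


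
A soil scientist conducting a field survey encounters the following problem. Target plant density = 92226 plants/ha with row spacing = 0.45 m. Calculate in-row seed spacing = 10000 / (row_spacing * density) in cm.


spacing = 10000 / (row_sp * density)
        = 10000 / (0.45 * 92226)
        = 10000 / 41501.70
        = 0.24095 m = 24.10 cm


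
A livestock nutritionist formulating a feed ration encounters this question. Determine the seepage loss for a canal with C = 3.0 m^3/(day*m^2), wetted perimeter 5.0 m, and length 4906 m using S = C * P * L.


S = C * P * L
  = 3.0 * 5.0 * 4906
  = 73590 m^3/day


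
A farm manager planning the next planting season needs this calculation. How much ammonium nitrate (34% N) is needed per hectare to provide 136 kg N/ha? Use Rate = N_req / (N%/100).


Rate = N_required / (N_content / 100)
     = 136 / (34 / 100)
     = 136 / 0.34
     = 400 kg/ha


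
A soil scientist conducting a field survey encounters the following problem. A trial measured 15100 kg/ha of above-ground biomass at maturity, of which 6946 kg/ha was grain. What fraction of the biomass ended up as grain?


HI = grain_yield / biomass
   = 6946 / 15100
   = 0.46


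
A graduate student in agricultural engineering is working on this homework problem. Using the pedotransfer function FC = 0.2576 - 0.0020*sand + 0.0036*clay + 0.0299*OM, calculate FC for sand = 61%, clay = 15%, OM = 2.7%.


FC = 0.2576 - 0.0020*61 + 0.0036*15 + 0.0299*2.7
   = 0.2576 - 0.1220 + 0.0540 + 0.0807
   = 0.2703


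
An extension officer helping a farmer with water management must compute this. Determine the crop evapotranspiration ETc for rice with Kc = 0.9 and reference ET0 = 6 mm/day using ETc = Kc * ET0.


ETc = Kc * ET0
    = 0.9 * 6
    = 5.40 mm/day


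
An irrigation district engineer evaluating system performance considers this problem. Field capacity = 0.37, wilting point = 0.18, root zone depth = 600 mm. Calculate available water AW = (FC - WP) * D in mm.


AW = (FC - WP) * D
   = (0.37 - 0.18) * 600
   = 0.19 * 600
   = 114 mm


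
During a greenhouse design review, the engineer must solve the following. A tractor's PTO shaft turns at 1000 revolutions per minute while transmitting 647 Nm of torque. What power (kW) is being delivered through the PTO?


P = 2*pi*n*T / 60000
  = 2*pi * 1000 * 647 / 60000
  = 4065220.89 / 60000
  = 67.75 kW


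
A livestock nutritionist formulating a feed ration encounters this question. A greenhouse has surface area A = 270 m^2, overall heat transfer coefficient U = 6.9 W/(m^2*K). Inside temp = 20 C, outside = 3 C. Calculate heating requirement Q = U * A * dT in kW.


dT = 20 - (3) = 17 K
Q = U * A * dT
  = 6.9 * 270 * 17
  = 31671 W = 31.67 kW


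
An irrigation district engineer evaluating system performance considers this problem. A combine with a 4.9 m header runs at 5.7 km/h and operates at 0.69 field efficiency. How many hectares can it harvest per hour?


C = w * v * eta_f / 10
  = 4.9 * 5.7 * 0.69 / 10
  = 19.27 / 10
  = 1.93 ha/h


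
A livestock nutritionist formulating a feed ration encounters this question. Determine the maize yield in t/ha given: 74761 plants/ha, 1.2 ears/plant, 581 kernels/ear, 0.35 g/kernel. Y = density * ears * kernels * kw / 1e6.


Y = density * ears * kernels * kw
  = 74761 * 1.2 * 581 * 0.35 g/ha
  = 18243179.22 g/ha
  = 18243.18 kg/ha = 18.24 t/ha


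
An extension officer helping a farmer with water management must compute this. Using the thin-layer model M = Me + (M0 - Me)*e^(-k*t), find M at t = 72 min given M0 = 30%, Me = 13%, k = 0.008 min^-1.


M = Me + (M0 - Me) * e^(-k*t)
  = 13 + (30 - 13) * e^(-0.008*72)
  = 13 + 17 * e^(-0.576)
  = 13 + 17 * 0.56214
  = 13 + 9.5564
  = 22.56%


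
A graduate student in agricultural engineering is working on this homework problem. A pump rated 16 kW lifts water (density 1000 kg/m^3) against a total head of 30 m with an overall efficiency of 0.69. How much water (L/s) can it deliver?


Q = (P * 1000 * eta) / (rho * g * H)
  = (16 * 1000 * 0.69) / (1000 * 9.81 * 30)
  = 11040 / 294300
  = 0.03751 m^3/s = 37.51 L/s


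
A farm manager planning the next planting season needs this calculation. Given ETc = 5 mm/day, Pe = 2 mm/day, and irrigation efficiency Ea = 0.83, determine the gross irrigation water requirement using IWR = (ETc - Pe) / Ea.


IWR = (ETc - Pe) / Ea
    = (5 - 2) / 0.83
    = 3 / 0.83
    = 3.61 mm/day


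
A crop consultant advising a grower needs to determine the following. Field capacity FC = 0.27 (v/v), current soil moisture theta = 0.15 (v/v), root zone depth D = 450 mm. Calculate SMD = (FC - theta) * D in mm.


SMD = (FC - theta) * D
    = (0.27 - 0.15) * 450
    = 0.120 * 450
    = 54 mm


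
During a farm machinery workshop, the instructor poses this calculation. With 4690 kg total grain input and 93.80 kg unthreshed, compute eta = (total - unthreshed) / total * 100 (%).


eta = (total - unthreshed) / total * 100
    = (4690 - 93.80) / 4690 * 100
    = 4596.20 / 4690 * 100
    = 98%


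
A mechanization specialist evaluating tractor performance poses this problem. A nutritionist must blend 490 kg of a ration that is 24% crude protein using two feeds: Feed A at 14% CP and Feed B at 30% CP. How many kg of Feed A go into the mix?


parts_A = CP_b - target = 30 - 24 = 6
parts_B = target - CP_a = 24 - 14 = 10
total_parts = 6 + 10 = 16
Feed A = 490 * 6 / 16 = 183.75 kg
Feed B = 490 * 10 / 16 = 306.25 kg

183.75 kg


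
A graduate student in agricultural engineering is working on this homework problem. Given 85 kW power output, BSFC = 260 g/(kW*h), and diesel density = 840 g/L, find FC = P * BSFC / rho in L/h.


FC = P * BSFC / rho_fuel
   = 85 * 260 / 840
   = 22100 / 840
   = 26.31 L/h


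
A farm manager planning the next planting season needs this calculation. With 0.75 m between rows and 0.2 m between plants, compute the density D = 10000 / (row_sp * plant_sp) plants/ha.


D = 10000 / (row_sp * plant_sp)
  = 10000 / (0.75 * 0.2)
  = 10000 / 0.1500
  = 66666.67 plants/ha


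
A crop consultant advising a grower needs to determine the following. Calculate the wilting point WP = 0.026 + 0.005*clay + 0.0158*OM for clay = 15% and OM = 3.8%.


WP = 0.026 + 0.005*15 + 0.0158*3.8
   = 0.026 + 0.0750 + 0.0600
   = 0.1610


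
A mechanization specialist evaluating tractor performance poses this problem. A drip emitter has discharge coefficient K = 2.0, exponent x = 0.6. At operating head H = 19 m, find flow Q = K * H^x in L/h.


Q = K * H^x
  = 2.0 * 19^0.6
  = 2.0 * 5.8513
  = 11.70 L/h


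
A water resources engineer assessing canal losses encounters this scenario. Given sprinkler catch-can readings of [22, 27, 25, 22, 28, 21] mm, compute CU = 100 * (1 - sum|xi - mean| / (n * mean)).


xbar = 145 / 6 = 24.167
sum|xi - xbar| = 15
CU = 100 * (1 - 15 / (6 * 24.167))
   = 100 * (1 - 0.1034)
   = 89.66%


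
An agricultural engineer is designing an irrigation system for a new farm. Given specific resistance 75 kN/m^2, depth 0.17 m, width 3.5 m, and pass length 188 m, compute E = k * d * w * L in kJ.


E = k * d * w * L
  = 75 * 0.17 * 3.5 * 188
  = 8389.50 kJ


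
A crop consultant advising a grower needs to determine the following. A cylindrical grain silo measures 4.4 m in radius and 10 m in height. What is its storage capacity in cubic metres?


V = pi * r^2 * h
  = pi * 4.4^2 * 10
  = pi * 19.36 * 10
  = 608.21 m^3


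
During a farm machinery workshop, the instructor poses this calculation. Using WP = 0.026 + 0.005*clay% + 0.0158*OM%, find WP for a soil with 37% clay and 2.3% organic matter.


WP = 0.026 + 0.005*37 + 0.0158*2.3
   = 0.026 + 0.1850 + 0.0363
   = 0.2473


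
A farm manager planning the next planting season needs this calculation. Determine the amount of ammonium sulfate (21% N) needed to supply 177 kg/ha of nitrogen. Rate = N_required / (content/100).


Rate = N_required / (N_content / 100)
     = 177 / (21 / 100)
     = 177 / 0.21
     = 842.86 kg/ha


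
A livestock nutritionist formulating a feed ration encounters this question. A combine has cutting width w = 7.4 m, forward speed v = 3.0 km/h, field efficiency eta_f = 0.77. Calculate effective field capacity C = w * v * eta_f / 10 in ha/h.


C = w * v * eta_f / 10
  = 7.4 * 3.0 * 0.77 / 10
  = 17.09 / 10
  = 1.71 ha/h


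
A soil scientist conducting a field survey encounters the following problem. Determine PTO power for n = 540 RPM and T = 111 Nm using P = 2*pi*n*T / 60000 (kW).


P = 2*pi*n*T / 60000
  = 2*pi * 540 * 111 / 60000
  = 376614.13 / 60000
  = 6.28 kW


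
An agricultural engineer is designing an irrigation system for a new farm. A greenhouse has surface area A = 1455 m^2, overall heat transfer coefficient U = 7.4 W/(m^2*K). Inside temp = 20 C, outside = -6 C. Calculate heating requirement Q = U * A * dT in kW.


dT = 20 - (-6) = 26 K
Q = U * A * dT
  = 7.4 * 1455 * 26
  = 279942 W = 279.94 kW


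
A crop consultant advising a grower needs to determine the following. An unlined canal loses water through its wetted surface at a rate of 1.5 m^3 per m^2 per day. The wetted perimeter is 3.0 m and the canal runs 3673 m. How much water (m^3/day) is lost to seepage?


S = C * P * L
  = 1.5 * 3.0 * 3673
  = 16528.50 m^3/day


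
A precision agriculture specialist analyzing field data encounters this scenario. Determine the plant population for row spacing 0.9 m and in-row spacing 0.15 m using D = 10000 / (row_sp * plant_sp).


D = 10000 / (row_sp * plant_sp)
  = 10000 / (0.9 * 0.15)
  = 10000 / 0.1350
  = 74074.07 plants/ha


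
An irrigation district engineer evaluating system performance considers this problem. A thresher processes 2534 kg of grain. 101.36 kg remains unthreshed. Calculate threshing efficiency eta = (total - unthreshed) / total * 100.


eta = (total - unthreshed) / total * 100
    = (2534 - 101.36) / 2534 * 100
    = 2432.64 / 2534 * 100
    = 96%


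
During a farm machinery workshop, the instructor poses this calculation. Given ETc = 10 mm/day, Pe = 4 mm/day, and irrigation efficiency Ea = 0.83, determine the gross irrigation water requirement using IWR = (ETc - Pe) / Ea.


IWR = (ETc - Pe) / Ea
    = (10 - 4) / 0.83
    = 6 / 0.83
    = 7.23 mm/day


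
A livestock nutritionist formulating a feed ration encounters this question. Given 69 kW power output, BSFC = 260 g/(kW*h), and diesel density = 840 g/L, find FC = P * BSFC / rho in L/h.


FC = P * BSFC / rho_fuel
   = 69 * 260 / 840
   = 17940 / 840
   = 21.36 L/h


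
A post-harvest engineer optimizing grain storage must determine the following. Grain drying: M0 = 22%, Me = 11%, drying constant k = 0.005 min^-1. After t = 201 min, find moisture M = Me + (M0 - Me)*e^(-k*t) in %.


M = Me + (M0 - Me) * e^(-k*t)
  = 11 + (22 - 11) * e^(-0.005*201)
  = 11 + 11 * e^(-1.005)
  = 11 + 11 * 0.36604
  = 11 + 4.0265
  = 15.03%


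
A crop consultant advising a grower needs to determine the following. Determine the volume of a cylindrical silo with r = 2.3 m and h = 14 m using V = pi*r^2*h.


V = pi * r^2 * h
  = pi * 2.3^2 * 14
  = pi * 5.29 * 14
  = 232.67 m^3


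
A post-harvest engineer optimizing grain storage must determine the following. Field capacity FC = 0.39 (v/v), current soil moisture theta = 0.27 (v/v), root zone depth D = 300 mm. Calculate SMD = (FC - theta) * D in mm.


SMD = (FC - theta) * D
    = (0.39 - 0.27) * 300
    = 0.120 * 300
    = 36 mm


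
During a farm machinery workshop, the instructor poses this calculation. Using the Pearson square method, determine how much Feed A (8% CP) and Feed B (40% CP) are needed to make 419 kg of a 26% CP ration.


parts_A = CP_b - target = 40 - 26 = 14
parts_B = target - CP_a = 26 - 8 = 18
total_parts = 14 + 18 = 32
Feed A = 419 * 14 / 32 = 183.31 kg
Feed B = 419 * 18 / 32 = 235.69 kg

183.31 kg


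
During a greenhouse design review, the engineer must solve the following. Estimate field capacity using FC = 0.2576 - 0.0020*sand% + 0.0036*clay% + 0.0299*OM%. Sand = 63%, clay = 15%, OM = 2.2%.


FC = 0.2576 - 0.0020*63 + 0.0036*15 + 0.0299*2.2
   = 0.2576 - 0.1260 + 0.0540 + 0.0658
   = 0.2514


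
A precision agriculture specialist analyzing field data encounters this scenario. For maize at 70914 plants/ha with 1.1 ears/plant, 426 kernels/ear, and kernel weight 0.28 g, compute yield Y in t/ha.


Y = density * ears * kernels * kw
  = 70914 * 1.1 * 426 * 0.28 g/ha
  = 9304484.11 g/ha
  = 9304.48 kg/ha = 9.30 t/ha


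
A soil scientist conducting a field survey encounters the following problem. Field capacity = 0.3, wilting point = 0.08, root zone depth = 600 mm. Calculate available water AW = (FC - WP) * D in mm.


AW = (FC - WP) * D
   = (0.3 - 0.08) * 600
   = 0.22 * 600
   = 132 mm


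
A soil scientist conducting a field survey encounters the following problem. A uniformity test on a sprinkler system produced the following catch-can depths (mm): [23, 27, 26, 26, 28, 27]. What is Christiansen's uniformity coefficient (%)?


xbar = 157 / 6 = 26.167
sum|xi - xbar| = 7
CU = 100 * (1 - 7 / (6 * 26.167))
   = 100 * (1 - 0.0446)
   = 95.54%


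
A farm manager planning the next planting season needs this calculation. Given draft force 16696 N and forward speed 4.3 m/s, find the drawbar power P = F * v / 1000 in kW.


P = F * v / 1000
  = 16696 * 4.3 / 1000
  = 71792.80 / 1000
  = 71.79 kW


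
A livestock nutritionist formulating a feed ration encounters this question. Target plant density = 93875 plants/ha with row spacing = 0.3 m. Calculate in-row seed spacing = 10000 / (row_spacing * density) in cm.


spacing = 10000 / (row_sp * density)
        = 10000 / (0.3 * 93875)
        = 10000 / 28162.50
        = 0.35508 m = 35.51 cm


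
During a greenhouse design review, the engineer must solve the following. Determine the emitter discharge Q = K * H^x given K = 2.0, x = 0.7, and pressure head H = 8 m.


Q = K * H^x
  = 2.0 * 8^0.7
  = 2.0 * 4.2871
  = 8.57 L/h


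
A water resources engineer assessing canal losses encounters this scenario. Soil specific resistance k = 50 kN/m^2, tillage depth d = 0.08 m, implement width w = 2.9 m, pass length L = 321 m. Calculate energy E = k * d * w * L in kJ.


E = k * d * w * L
  = 50 * 0.08 * 2.9 * 321
  = 3723.60 kJ


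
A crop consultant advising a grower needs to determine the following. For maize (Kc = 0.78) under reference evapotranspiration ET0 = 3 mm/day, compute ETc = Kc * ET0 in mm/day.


ETc = Kc * ET0
    = 0.78 * 3
    = 2.34 mm/day


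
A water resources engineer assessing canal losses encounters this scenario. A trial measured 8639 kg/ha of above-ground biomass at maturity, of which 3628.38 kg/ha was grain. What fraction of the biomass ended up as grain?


HI = grain_yield / biomass
   = 3628.38 / 8639
   = 0.42


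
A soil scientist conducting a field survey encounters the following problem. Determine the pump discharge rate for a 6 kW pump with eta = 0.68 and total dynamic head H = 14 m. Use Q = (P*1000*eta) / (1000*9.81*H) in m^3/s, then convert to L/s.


Q = (P * 1000 * eta) / (rho * g * H)
  = (6 * 1000 * 0.68) / (1000 * 9.81 * 14)
  = 4080 / 137340
  = 0.02971 m^3/s = 29.71 L/s


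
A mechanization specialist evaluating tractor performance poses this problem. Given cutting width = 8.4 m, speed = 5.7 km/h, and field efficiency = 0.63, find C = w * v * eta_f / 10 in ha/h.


C = w * v * eta_f / 10
  = 8.4 * 5.7 * 0.63 / 10
  = 30.16 / 10
  = 3.02 ha/h


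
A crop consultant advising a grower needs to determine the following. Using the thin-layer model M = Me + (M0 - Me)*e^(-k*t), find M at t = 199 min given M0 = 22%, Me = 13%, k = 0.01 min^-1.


M = Me + (M0 - Me) * e^(-k*t)
  = 13 + (22 - 13) * e^(-0.01*199)
  = 13 + 9 * e^(-1.990)
  = 13 + 9 * 0.13670
  = 13 + 1.2303
  = 14.23%


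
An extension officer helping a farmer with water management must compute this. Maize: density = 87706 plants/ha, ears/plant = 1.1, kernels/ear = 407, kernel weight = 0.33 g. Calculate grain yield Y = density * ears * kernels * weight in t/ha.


Y = density * ears * kernels * kw
  = 87706 * 1.1 * 407 * 0.33 g/ha
  = 12957772.15 g/ha
  = 12957.77 kg/ha = 12.96 t/ha


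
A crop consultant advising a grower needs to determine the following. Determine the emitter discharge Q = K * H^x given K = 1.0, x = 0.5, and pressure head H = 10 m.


Q = K * H^x
  = 1.0 * 10^0.5
  = 1.0 * 3.1623
  = 3.16 L/h


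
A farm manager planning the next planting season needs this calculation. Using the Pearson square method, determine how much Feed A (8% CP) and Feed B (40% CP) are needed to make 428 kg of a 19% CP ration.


parts_A = CP_b - target = 40 - 19 = 21
parts_B = target - CP_a = 19 - 8 = 11
total_parts = 21 + 11 = 32
Feed A = 428 * 21 / 32 = 280.88 kg
Feed B = 428 * 11 / 32 = 147.13 kg

280.88 kg


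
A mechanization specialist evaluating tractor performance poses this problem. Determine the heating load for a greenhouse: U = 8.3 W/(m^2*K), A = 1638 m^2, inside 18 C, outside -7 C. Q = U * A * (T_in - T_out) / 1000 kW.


dT = 18 - (-7) = 25 K
Q = U * A * dT
  = 8.3 * 1638 * 25
  = 339885 W = 339.89 kW


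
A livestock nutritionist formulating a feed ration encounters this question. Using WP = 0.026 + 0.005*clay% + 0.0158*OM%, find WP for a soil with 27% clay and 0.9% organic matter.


WP = 0.026 + 0.005*27 + 0.0158*0.9
   = 0.026 + 0.1350 + 0.0142
   = 0.1752


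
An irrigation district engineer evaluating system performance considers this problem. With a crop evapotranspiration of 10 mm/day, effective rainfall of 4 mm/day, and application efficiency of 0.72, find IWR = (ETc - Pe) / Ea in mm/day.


IWR = (ETc - Pe) / Ea
    = (10 - 4) / 0.72
    = 6 / 0.72
    = 8.33 mm/day


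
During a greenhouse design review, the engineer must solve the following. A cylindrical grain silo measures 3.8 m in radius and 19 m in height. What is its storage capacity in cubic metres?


V = pi * r^2 * h
  = pi * 3.8^2 * 19
  = pi * 14.44 * 19
  = 861.93 m^3


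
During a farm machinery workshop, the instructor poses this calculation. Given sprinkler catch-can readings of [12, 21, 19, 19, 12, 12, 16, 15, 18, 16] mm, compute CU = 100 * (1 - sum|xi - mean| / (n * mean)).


xbar = 160 / 10 = 16
sum|xi - xbar| = 26
CU = 100 * (1 - 26 / (10 * 16))
   = 100 * (1 - 0.1625)
   = 83.75%


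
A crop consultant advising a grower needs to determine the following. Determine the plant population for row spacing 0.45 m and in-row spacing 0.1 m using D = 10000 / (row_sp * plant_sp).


D = 10000 / (row_sp * plant_sp)
  = 10000 / (0.45 * 0.1)
  = 10000 / 0.0450
  = 222222.22 plants/ha


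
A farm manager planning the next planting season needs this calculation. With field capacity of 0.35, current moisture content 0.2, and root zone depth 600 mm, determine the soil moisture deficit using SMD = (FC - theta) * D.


SMD = (FC - theta) * D
    = (0.35 - 0.2) * 600
    = 0.150 * 600
    = 90 mm


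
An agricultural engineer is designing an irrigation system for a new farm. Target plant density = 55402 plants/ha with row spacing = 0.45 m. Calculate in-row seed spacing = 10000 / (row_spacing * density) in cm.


spacing = 10000 / (row_sp * density)
        = 10000 / (0.45 * 55402)
        = 10000 / 24930.90
        = 0.40111 m = 40.11 cm


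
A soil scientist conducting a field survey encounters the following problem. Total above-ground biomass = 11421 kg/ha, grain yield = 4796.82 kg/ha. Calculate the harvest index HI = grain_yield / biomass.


HI = grain_yield / biomass
   = 4796.82 / 11421
   = 0.42


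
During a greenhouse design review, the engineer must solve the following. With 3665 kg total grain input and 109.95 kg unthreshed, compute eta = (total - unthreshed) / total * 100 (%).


eta = (total - unthreshed) / total * 100
    = (3665 - 109.95) / 3665 * 100
    = 3555.05 / 3665 * 100
    = 97%


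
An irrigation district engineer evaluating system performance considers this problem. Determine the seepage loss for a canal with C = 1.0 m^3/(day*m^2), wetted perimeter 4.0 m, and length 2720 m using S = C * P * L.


S = C * P * L
  = 1.0 * 4.0 * 2720
  = 10880 m^3/day


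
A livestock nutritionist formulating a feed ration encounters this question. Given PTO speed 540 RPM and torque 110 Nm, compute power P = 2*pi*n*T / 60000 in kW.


P = 2*pi*n*T / 60000
  = 2*pi * 540 * 110 / 60000
  = 373221.21 / 60000
  = 6.22 kW


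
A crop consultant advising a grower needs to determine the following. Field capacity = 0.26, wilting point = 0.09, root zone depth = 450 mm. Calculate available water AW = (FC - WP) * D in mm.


AW = (FC - WP) * D
   = (0.26 - 0.09) * 450
   = 0.17 * 450
   = 76.50 mm


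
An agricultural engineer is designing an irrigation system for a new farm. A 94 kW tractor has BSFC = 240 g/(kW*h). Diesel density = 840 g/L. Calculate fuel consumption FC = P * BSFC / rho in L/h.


FC = P * BSFC / rho_fuel
   = 94 * 240 / 840
   = 22560 / 840
   = 26.86 L/h


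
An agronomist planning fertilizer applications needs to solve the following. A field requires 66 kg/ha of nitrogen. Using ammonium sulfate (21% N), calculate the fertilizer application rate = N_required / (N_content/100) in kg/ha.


Rate = N_required / (N_content / 100)
     = 66 / (21 / 100)
     = 66 / 0.21
     = 314.29 kg/ha


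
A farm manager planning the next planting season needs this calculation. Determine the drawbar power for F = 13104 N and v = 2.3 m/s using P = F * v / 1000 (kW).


P = F * v / 1000
  = 13104 * 2.3 / 1000
  = 30139.20 / 1000
  = 30.14 kW


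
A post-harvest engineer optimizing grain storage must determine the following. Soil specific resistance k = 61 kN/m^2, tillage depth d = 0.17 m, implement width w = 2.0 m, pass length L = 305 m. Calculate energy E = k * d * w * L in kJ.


E = k * d * w * L
  = 61 * 0.17 * 2.0 * 305
  = 6325.70 kJ


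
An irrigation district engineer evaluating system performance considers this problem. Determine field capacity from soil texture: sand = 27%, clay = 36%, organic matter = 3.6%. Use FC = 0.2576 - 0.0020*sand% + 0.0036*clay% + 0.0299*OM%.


FC = 0.2576 - 0.0020*27 + 0.0036*36 + 0.0299*3.6
   = 0.2576 - 0.0540 + 0.1296 + 0.1076
   = 0.4408


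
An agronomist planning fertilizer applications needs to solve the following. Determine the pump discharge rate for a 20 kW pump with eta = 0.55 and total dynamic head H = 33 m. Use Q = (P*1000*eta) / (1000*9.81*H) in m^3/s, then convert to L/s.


Q = (P * 1000 * eta) / (rho * g * H)
  = (20 * 1000 * 0.55) / (1000 * 9.81 * 33)
  = 11000 / 323730
  = 0.03398 m^3/s = 33.98 L/s


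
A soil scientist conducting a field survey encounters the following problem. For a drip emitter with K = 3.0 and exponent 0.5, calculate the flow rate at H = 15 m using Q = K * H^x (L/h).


Q = K * H^x
  = 3.0 * 15^0.5
  = 3.0 * 3.8730
  = 11.62 L/h


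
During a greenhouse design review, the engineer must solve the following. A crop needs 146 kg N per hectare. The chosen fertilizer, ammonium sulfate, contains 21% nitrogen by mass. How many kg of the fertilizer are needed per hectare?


Rate = N_required / (N_content / 100)
     = 146 / (21 / 100)
     = 146 / 0.21
     = 695.24 kg/ha


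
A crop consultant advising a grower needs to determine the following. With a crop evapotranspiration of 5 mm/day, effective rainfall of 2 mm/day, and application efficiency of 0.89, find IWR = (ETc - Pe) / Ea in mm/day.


IWR = (ETc - Pe) / Ea
    = (5 - 2) / 0.89
    = 3 / 0.89
    = 3.37 mm/day


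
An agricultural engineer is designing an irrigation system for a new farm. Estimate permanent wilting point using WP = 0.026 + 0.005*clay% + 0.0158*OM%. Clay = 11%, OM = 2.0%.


WP = 0.026 + 0.005*11 + 0.0158*2.0
   = 0.026 + 0.0550 + 0.0316
   = 0.1126


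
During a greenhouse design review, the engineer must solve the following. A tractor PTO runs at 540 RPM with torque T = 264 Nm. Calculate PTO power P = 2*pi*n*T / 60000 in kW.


P = 2*pi*n*T / 60000
  = 2*pi * 540 * 264 / 60000
  = 895730.90 / 60000
  = 14.93 kW


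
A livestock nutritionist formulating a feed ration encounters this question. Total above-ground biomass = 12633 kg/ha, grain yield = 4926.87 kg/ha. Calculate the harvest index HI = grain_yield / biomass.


HI = grain_yield / biomass
   = 4926.87 / 12633
   = 0.39


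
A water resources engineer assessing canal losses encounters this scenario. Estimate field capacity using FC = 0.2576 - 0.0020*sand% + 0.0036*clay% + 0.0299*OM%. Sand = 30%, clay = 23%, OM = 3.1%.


FC = 0.2576 - 0.0020*30 + 0.0036*23 + 0.0299*3.1
   = 0.2576 - 0.0600 + 0.0828 + 0.0927
   = 0.3731


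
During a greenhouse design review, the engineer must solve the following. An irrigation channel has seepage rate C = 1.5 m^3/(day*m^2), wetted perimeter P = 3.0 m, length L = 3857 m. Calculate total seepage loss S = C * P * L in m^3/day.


S = C * P * L
  = 1.5 * 3.0 * 3857
  = 17356.50 m^3/day


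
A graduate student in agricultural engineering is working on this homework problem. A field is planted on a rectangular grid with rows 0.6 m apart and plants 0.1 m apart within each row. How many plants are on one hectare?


D = 10000 / (row_sp * plant_sp)
  = 10000 / (0.6 * 0.1)
  = 10000 / 0.0600
  = 166666.67 plants/ha


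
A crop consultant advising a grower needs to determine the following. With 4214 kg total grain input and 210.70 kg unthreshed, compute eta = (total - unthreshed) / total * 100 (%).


eta = (total - unthreshed) / total * 100
    = (4214 - 210.70) / 4214 * 100
    = 4003.30 / 4214 * 100
    = 95%


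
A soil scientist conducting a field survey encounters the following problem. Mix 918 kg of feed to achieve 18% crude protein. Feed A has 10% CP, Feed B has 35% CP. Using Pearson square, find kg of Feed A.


parts_A = CP_b - target = 35 - 18 = 17
parts_B = target - CP_a = 18 - 10 = 8
total_parts = 17 + 8 = 25
Feed A = 918 * 17 / 25 = 624.24 kg
Feed B = 918 * 8 / 25 = 293.76 kg

624.24 kg


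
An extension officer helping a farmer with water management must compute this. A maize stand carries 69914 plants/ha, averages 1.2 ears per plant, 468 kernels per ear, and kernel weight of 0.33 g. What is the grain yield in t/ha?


Y = density * ears * kernels * kw
  = 69914 * 1.2 * 468 * 0.33 g/ha
  = 12957021.79 g/ha
  = 12957.02 kg/ha = 12.96 t/ha


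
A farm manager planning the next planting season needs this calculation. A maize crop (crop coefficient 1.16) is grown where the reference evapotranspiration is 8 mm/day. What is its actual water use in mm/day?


ETc = Kc * ET0
    = 1.16 * 8
    = 9.28 mm/day


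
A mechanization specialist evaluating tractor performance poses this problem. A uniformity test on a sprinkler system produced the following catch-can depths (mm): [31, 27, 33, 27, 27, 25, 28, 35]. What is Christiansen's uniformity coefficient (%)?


xbar = 233 / 8 = 29.125
sum|xi - xbar| = 23.250
CU = 100 * (1 - 23.250 / (8 * 29.125))
   = 100 * (1 - 0.0998)
   = 90.02%
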